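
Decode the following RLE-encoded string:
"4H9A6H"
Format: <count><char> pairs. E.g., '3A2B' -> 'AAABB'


Expanding each <count><char> pair:
  4H -> 'HHHH'
  9A -> 'AAAAAAAAA'
  6H -> 'HHHHHH'

Decoded = HHHHAAAAAAAAAHHHHHH


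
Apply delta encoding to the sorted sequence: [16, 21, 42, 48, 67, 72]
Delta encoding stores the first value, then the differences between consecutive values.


First value: 16
Deltas:
  21 - 16 = 5
  42 - 21 = 21
  48 - 42 = 6
  67 - 48 = 19
  72 - 67 = 5


Delta encoded: [16, 5, 21, 6, 19, 5]


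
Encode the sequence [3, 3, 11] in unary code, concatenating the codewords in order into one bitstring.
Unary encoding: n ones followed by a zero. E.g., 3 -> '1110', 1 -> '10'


Encode each number as n ones followed by a terminating 0:
  3 -> 1110 (4 bits)
  3 -> 1110 (4 bits)
  11 -> 111111111110 (12 bits)
Total length = 4 + 4 + 12 = 20 bits.

Unary([3, 3, 11]) = 11101110111111111110 (20 bits)


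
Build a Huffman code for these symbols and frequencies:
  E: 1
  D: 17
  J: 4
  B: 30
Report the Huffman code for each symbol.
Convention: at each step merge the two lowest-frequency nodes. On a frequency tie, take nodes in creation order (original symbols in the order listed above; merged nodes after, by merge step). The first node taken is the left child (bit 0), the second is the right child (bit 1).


Huffman tree construction:
Step 1: Merge E(1) + J(4) = 5
Step 2: Merge (E+J)(5) + D(17) = 22
Step 3: Merge ((E+J)+D)(22) + B(30) = 52
Read each symbol's code off the tree from the root (left child = 0, right child = 1).

Codes:
  E: 000 (length 3)
  D: 01 (length 2)
  J: 001 (length 3)
  B: 1 (length 1)
Average code length: 79/52 = 1.5192 bits/symbol


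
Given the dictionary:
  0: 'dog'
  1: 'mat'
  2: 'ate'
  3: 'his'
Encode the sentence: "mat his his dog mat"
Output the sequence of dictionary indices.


Look up each word in the dictionary:
  'mat' -> 1
  'his' -> 3
  'his' -> 3
  'dog' -> 0
  'mat' -> 1

Encoded: [1, 3, 3, 0, 1]


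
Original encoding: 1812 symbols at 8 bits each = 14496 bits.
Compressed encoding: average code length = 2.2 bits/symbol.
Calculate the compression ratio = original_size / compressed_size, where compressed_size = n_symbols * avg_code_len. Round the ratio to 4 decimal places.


original_size = n_symbols * orig_bits = 1812 * 8 = 14496 bits
compressed_size = n_symbols * avg_code_len = 1812 * 2.2 = 3986.4 bits
ratio = original_size / compressed_size = 14496 / 3986.4 = 3.6364

Compression ratio = 3.6364


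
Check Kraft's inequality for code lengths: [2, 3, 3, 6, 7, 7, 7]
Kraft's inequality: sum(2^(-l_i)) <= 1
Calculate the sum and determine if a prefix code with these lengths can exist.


Sum = 2^(-2) + 2^(-3) + 2^(-3) + 2^(-6) + 2^(-7) + 2^(-7) + 2^(-7)
    = 0.25 + 0.125 + 0.125 + 0.015625 + 0.0078125 + 0.0078125 + 0.0078125
    = 69/128 = 0.5390625
Since 0.5390625 <= 1, Kraft's inequality IS satisfied.
A prefix code with these lengths CAN exist.

Kraft sum = 0.5390625. Satisfied.


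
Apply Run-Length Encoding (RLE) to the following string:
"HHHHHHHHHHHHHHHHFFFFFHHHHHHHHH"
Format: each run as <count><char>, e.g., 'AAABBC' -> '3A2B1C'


Scanning runs left to right:
  i=0: run of 'H' x 16 -> '16H'
  i=16: run of 'F' x 5 -> '5F'
  i=21: run of 'H' x 9 -> '9H'

RLE = 16H5F9H


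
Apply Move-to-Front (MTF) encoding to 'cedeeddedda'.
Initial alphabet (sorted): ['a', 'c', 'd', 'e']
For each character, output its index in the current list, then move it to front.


MTF encoding:
'c': index 1 in ['a', 'c', 'd', 'e'] -> ['c', 'a', 'd', 'e']
'e': index 3 in ['c', 'a', 'd', 'e'] -> ['e', 'c', 'a', 'd']
'd': index 3 in ['e', 'c', 'a', 'd'] -> ['d', 'e', 'c', 'a']
'e': index 1 in ['d', 'e', 'c', 'a'] -> ['e', 'd', 'c', 'a']
'e': index 0 in ['e', 'd', 'c', 'a'] -> ['e', 'd', 'c', 'a']
'd': index 1 in ['e', 'd', 'c', 'a'] -> ['d', 'e', 'c', 'a']
'd': index 0 in ['d', 'e', 'c', 'a'] -> ['d', 'e', 'c', 'a']
'e': index 1 in ['d', 'e', 'c', 'a'] -> ['e', 'd', 'c', 'a']
'd': index 1 in ['e', 'd', 'c', 'a'] -> ['d', 'e', 'c', 'a']
'd': index 0 in ['d', 'e', 'c', 'a'] -> ['d', 'e', 'c', 'a']
'a': index 3 in ['d', 'e', 'c', 'a'] -> ['a', 'd', 'e', 'c']


Output: [1, 3, 3, 1, 0, 1, 0, 1, 1, 0, 3]


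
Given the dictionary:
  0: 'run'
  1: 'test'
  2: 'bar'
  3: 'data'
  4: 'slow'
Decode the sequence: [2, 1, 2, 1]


Look up each index in the dictionary:
  2 -> 'bar'
  1 -> 'test'
  2 -> 'bar'
  1 -> 'test'

Decoded: "bar test bar test"


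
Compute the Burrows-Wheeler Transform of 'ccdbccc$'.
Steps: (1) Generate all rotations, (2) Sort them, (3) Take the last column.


Rotations (sorted):
  0: $ccdbccc -> last char: c
  1: bccc$ccd -> last char: d
  2: c$ccdbcc -> last char: c
  3: cc$ccdbc -> last char: c
  4: ccc$ccdb -> last char: b
  5: ccdbccc$ -> last char: $
  6: cdbccc$c -> last char: c
  7: dbccc$cc -> last char: c


BWT = cdccb$cc


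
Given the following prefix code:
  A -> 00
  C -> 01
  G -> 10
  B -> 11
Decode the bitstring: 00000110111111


Decoding step by step:
Bits 00 -> A
Bits 00 -> A
Bits 01 -> C
Bits 10 -> G
Bits 11 -> B
Bits 11 -> B
Bits 11 -> B


Decoded message: AACGBBB


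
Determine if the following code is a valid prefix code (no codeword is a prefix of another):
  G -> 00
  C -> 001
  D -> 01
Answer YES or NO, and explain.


Checking each pair (does one codeword prefix another?):
  G='00' vs C='001': prefix -- VIOLATION

NO -- this is NOT a valid prefix code. G (00) is a prefix of C (001).


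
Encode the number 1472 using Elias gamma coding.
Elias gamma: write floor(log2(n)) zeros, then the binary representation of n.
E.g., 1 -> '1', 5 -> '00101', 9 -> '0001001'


num_bits = floor(log2(1472)) + 1 = 11
leading_zeros = num_bits - 1 = 10
binary(1472) = 10111000000

Elias gamma(1472) = '0000000000' + '10111000000' = 000000000010111000000 (21 bits)


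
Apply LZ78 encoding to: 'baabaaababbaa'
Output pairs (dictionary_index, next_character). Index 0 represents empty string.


LZ78 encoding steps:
Dictionary: {0: ''}
Step 1: w='' (idx 0), next='b' -> output (0, 'b'), add 'b' as idx 1
Step 2: w='' (idx 0), next='a' -> output (0, 'a'), add 'a' as idx 2
Step 3: w='a' (idx 2), next='b' -> output (2, 'b'), add 'ab' as idx 3
Step 4: w='a' (idx 2), next='a' -> output (2, 'a'), add 'aa' as idx 4
Step 5: w='ab' (idx 3), next='a' -> output (3, 'a'), add 'aba' as idx 5
Step 6: w='b' (idx 1), next='b' -> output (1, 'b'), add 'bb' as idx 6
Step 7: w='aa' (idx 4), end of input -> output (4, '')


Encoded: [(0, 'b'), (0, 'a'), (2, 'b'), (2, 'a'), (3, 'a'), (1, 'b'), (4, '')]


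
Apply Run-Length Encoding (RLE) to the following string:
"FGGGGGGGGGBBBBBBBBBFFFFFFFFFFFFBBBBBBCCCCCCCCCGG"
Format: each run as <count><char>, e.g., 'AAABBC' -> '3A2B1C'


Scanning runs left to right:
  i=0: run of 'F' x 1 -> '1F'
  i=1: run of 'G' x 9 -> '9G'
  i=10: run of 'B' x 9 -> '9B'
  i=19: run of 'F' x 12 -> '12F'
  i=31: run of 'B' x 6 -> '6B'
  i=37: run of 'C' x 9 -> '9C'
  i=46: run of 'G' x 2 -> '2G'

RLE = 1F9G9B12F6B9C2G


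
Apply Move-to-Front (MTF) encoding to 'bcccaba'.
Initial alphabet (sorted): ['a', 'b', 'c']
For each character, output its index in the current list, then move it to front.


MTF encoding:
'b': index 1 in ['a', 'b', 'c'] -> ['b', 'a', 'c']
'c': index 2 in ['b', 'a', 'c'] -> ['c', 'b', 'a']
'c': index 0 in ['c', 'b', 'a'] -> ['c', 'b', 'a']
'c': index 0 in ['c', 'b', 'a'] -> ['c', 'b', 'a']
'a': index 2 in ['c', 'b', 'a'] -> ['a', 'c', 'b']
'b': index 2 in ['a', 'c', 'b'] -> ['b', 'a', 'c']
'a': index 1 in ['b', 'a', 'c'] -> ['a', 'b', 'c']


Output: [1, 2, 0, 0, 2, 2, 1]


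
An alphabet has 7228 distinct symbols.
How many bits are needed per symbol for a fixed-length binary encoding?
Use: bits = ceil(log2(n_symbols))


log2(7228) = 12.8194
Bracket: 2^12 = 4096 < 7228 <= 2^13 = 8192
So ceil(log2(7228)) = 13

bits = ceil(log2(7228)) = ceil(12.8194) = 13 bits


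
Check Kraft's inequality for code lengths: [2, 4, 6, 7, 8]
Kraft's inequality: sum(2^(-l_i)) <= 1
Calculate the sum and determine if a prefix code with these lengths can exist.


Sum = 2^(-2) + 2^(-4) + 2^(-6) + 2^(-7) + 2^(-8)
    = 0.25 + 0.0625 + 0.015625 + 0.0078125 + 0.00390625
    = 87/256 = 0.33984375
Since 0.33984375 <= 1, Kraft's inequality IS satisfied.
A prefix code with these lengths CAN exist.

Kraft sum = 0.33984375. Satisfied.


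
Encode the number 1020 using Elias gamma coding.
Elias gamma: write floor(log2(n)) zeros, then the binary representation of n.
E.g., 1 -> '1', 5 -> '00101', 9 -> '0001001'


num_bits = floor(log2(1020)) + 1 = 10
leading_zeros = num_bits - 1 = 9
binary(1020) = 1111111100

Elias gamma(1020) = '000000000' + '1111111100' = 0000000001111111100 (19 bits)


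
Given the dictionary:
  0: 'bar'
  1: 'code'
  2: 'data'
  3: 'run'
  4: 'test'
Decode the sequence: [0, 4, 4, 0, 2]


Look up each index in the dictionary:
  0 -> 'bar'
  4 -> 'test'
  4 -> 'test'
  0 -> 'bar'
  2 -> 'data'

Decoded: "bar test test bar data"


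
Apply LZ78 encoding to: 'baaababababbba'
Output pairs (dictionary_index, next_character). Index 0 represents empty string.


LZ78 encoding steps:
Dictionary: {0: ''}
Step 1: w='' (idx 0), next='b' -> output (0, 'b'), add 'b' as idx 1
Step 2: w='' (idx 0), next='a' -> output (0, 'a'), add 'a' as idx 2
Step 3: w='a' (idx 2), next='a' -> output (2, 'a'), add 'aa' as idx 3
Step 4: w='b' (idx 1), next='a' -> output (1, 'a'), add 'ba' as idx 4
Step 5: w='ba' (idx 4), next='b' -> output (4, 'b'), add 'bab' as idx 5
Step 6: w='a' (idx 2), next='b' -> output (2, 'b'), add 'ab' as idx 6
Step 7: w='b' (idx 1), next='b' -> output (1, 'b'), add 'bb' as idx 7
Step 8: w='a' (idx 2), end of input -> output (2, '')


Encoded: [(0, 'b'), (0, 'a'), (2, 'a'), (1, 'a'), (4, 'b'), (2, 'b'), (1, 'b'), (2, '')]


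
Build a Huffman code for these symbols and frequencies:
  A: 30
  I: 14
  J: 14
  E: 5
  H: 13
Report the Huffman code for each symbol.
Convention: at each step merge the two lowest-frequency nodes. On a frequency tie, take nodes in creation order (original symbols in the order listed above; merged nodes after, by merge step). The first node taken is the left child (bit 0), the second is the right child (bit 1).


Huffman tree construction:
Step 1: Merge E(5) + H(13) = 18
Step 2: Merge I(14) + J(14) = 28
Step 3: Merge (E+H)(18) + (I+J)(28) = 46
Step 4: Merge A(30) + ((E+H)+(I+J))(46) = 76
Read each symbol's code off the tree from the root (left child = 0, right child = 1).

Codes:
  A: 0 (length 1)
  I: 110 (length 3)
  J: 111 (length 3)
  E: 100 (length 3)
  H: 101 (length 3)
Average code length: 168/76 = 2.2105 bits/symbol


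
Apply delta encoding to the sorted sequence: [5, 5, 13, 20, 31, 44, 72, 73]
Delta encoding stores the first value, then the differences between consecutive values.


First value: 5
Deltas:
  5 - 5 = 0
  13 - 5 = 8
  20 - 13 = 7
  31 - 20 = 11
  44 - 31 = 13
  72 - 44 = 28
  73 - 72 = 1


Delta encoded: [5, 0, 8, 7, 11, 13, 28, 1]


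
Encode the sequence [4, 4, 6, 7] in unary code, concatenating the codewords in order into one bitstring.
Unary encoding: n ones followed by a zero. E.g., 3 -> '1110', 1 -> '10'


Encode each number as n ones followed by a terminating 0:
  4 -> 11110 (5 bits)
  4 -> 11110 (5 bits)
  6 -> 1111110 (7 bits)
  7 -> 11111110 (8 bits)
Total length = 5 + 5 + 7 + 8 = 25 bits.

Unary([4, 4, 6, 7]) = 1111011110111111011111110 (25 bits)


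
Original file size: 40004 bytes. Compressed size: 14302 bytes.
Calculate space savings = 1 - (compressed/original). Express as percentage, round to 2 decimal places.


ratio = compressed/original = 14302/40004 = 0.357514
savings = 1 - ratio = 1 - 0.357514 = 0.642486
as a percentage: 0.642486 * 100 = 64.25%

Space savings = 1 - 14302/40004 = 64.25%


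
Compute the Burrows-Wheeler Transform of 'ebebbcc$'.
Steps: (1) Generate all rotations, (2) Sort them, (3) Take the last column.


Rotations (sorted):
  0: $ebebbcc -> last char: c
  1: bbcc$ebe -> last char: e
  2: bcc$ebeb -> last char: b
  3: bebbcc$e -> last char: e
  4: c$ebebbc -> last char: c
  5: cc$ebebb -> last char: b
  6: ebbcc$eb -> last char: b
  7: ebebbcc$ -> last char: $


BWT = cebecbb$


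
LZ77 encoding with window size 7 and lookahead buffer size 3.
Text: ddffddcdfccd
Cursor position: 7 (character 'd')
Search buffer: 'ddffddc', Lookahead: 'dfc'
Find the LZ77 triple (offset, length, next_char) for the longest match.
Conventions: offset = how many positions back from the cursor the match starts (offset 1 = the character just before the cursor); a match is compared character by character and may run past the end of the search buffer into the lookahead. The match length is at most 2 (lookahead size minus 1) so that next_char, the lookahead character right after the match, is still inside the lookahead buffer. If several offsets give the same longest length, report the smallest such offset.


Try each offset into the search buffer:
  offset=1 (pos 6, char 'c'): match length 0
  offset=2 (pos 5, char 'd'): match length 1
  offset=3 (pos 4, char 'd'): match length 1
  offset=4 (pos 3, char 'f'): match length 0
  offset=5 (pos 2, char 'f'): match length 0
  offset=6 (pos 1, char 'd'): match length 2
  offset=7 (pos 0, char 'd'): match length 1
Longest match has length 2 at offset 6.
next_char = character at position 7 + 2 = 9 -> 'c'

Best match: offset=6, length=2 (matching 'df' starting at position 1)
LZ77 triple: (6, 2, 'c')


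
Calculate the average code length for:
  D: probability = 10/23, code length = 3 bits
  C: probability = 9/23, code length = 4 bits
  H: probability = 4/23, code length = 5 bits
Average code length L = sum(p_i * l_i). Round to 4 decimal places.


Weighted contributions p_i * l_i:
  D: (10/23) * 3 = 30/23
  C: (9/23) * 4 = 36/23
  H: (4/23) * 5 = 20/23
Sum = (30 + 36 + 20)/23 = 86/23

L = 86/23 = 3.7391 bits/symbol


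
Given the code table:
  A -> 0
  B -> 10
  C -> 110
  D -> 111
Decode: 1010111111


Decoding:
10 -> B
10 -> B
111 -> D
111 -> D


Result: BBDD


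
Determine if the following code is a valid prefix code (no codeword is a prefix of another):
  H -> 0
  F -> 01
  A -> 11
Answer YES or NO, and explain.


Checking each pair (does one codeword prefix another?):
  H='0' vs F='01': prefix -- VIOLATION

NO -- this is NOT a valid prefix code. H (0) is a prefix of F (01).


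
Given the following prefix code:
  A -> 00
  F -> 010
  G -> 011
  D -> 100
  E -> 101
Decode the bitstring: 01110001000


Decoding step by step:
Bits 011 -> G
Bits 100 -> D
Bits 010 -> F
Bits 00 -> A


Decoded message: GDFA


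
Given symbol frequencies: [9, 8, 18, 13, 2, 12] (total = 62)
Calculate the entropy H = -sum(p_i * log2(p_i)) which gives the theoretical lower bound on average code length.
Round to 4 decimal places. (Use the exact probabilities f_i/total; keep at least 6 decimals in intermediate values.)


Per-symbol terms -p_i * log2(p_i) with p_i = f_i/62:
  p = 9/62 = 0.145161: log2(p) = -2.784271, -p*log2(p) = 0.404168
  p = 8/62 = 0.129032: log2(p) = -2.954196, -p*log2(p) = 0.381187
  p = 18/62 = 0.290323: log2(p) = -1.784271, -p*log2(p) = 0.518014
  p = 13/62 = 0.209677: log2(p) = -2.253757, -p*log2(p) = 0.472562
  p = 2/62 = 0.032258: log2(p) = -4.954196, -p*log2(p) = 0.159813
  p = 12/62 = 0.193548: log2(p) = -2.369234, -p*log2(p) = 0.458561
H = 0.404168 + 0.381187 + 0.518014 + 0.472562 + 0.159813 + 0.458561 = 2.394305

H = 2.3943 bits/symbol


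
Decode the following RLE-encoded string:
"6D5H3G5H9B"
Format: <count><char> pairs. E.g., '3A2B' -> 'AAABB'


Expanding each <count><char> pair:
  6D -> 'DDDDDD'
  5H -> 'HHHHH'
  3G -> 'GGG'
  5H -> 'HHHHH'
  9B -> 'BBBBBBBBB'

Decoded = DDDDDDHHHHHGGGHHHHHBBBBBBBBB


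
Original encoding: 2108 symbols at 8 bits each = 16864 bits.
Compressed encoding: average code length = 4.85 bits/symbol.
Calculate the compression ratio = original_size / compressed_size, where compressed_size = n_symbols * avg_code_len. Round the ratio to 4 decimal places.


original_size = n_symbols * orig_bits = 2108 * 8 = 16864 bits
compressed_size = n_symbols * avg_code_len = 2108 * 4.85 = 10223.8 bits
ratio = original_size / compressed_size = 16864 / 10223.8 = 1.6495

Compression ratio = 1.6495


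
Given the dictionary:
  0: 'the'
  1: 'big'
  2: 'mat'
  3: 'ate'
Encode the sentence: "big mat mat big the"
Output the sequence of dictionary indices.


Look up each word in the dictionary:
  'big' -> 1
  'mat' -> 2
  'mat' -> 2
  'big' -> 1
  'the' -> 0

Encoded: [1, 2, 2, 1, 0]


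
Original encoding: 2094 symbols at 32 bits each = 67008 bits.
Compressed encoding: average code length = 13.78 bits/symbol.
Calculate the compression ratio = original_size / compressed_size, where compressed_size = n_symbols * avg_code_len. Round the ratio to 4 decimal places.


original_size = n_symbols * orig_bits = 2094 * 32 = 67008 bits
compressed_size = n_symbols * avg_code_len = 2094 * 13.78 = 28855.32 bits
ratio = original_size / compressed_size = 67008 / 28855.32 = 2.3222

Compression ratio = 2.3222


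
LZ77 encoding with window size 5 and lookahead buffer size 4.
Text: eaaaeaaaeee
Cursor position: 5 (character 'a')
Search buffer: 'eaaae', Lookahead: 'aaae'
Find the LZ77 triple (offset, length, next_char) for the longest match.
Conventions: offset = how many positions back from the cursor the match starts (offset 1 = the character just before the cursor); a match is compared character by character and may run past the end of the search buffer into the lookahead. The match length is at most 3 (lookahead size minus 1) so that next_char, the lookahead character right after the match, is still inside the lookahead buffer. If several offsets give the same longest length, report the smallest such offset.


Try each offset into the search buffer:
  offset=1 (pos 4, char 'e'): match length 0
  offset=2 (pos 3, char 'a'): match length 1
  offset=3 (pos 2, char 'a'): match length 2
  offset=4 (pos 1, char 'a'): match length 3
  offset=5 (pos 0, char 'e'): match length 0
Longest match has length 3 at offset 4.
next_char = character at position 5 + 3 = 8 -> 'e'

Best match: offset=4, length=3 (matching 'aaa' starting at position 1)
LZ77 triple: (4, 3, 'e')


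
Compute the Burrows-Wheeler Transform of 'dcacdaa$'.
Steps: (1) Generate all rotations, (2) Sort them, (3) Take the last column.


Rotations (sorted):
  0: $dcacdaa -> last char: a
  1: a$dcacda -> last char: a
  2: aa$dcacd -> last char: d
  3: acdaa$dc -> last char: c
  4: cacdaa$d -> last char: d
  5: cdaa$dca -> last char: a
  6: daa$dcac -> last char: c
  7: dcacdaa$ -> last char: $


BWT = aadcdac$


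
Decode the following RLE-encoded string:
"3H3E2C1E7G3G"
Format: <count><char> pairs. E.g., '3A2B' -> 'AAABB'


Expanding each <count><char> pair:
  3H -> 'HHH'
  3E -> 'EEE'
  2C -> 'CC'
  1E -> 'E'
  7G -> 'GGGGGGG'
  3G -> 'GGG'

Decoded = HHHEEECCEGGGGGGGGGG


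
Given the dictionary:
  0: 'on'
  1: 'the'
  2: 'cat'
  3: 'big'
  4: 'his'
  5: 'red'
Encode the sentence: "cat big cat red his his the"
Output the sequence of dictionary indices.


Look up each word in the dictionary:
  'cat' -> 2
  'big' -> 3
  'cat' -> 2
  'red' -> 5
  'his' -> 4
  'his' -> 4
  'the' -> 1

Encoded: [2, 3, 2, 5, 4, 4, 1]


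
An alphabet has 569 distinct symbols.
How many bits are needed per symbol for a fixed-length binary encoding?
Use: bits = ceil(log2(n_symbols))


log2(569) = 9.1523
Bracket: 2^9 = 512 < 569 <= 2^10 = 1024
So ceil(log2(569)) = 10

bits = ceil(log2(569)) = ceil(9.1523) = 10 bits


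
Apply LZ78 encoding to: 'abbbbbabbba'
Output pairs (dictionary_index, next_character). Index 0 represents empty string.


LZ78 encoding steps:
Dictionary: {0: ''}
Step 1: w='' (idx 0), next='a' -> output (0, 'a'), add 'a' as idx 1
Step 2: w='' (idx 0), next='b' -> output (0, 'b'), add 'b' as idx 2
Step 3: w='b' (idx 2), next='b' -> output (2, 'b'), add 'bb' as idx 3
Step 4: w='bb' (idx 3), next='a' -> output (3, 'a'), add 'bba' as idx 4
Step 5: w='bb' (idx 3), next='b' -> output (3, 'b'), add 'bbb' as idx 5
Step 6: w='a' (idx 1), end of input -> output (1, '')


Encoded: [(0, 'a'), (0, 'b'), (2, 'b'), (3, 'a'), (3, 'b'), (1, '')]


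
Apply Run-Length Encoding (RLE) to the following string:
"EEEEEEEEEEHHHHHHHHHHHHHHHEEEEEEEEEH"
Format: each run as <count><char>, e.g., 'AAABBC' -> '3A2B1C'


Scanning runs left to right:
  i=0: run of 'E' x 10 -> '10E'
  i=10: run of 'H' x 15 -> '15H'
  i=25: run of 'E' x 9 -> '9E'
  i=34: run of 'H' x 1 -> '1H'

RLE = 10E15H9E1H


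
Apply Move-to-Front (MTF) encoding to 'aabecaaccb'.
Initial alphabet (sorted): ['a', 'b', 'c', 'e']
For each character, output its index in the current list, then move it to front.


MTF encoding:
'a': index 0 in ['a', 'b', 'c', 'e'] -> ['a', 'b', 'c', 'e']
'a': index 0 in ['a', 'b', 'c', 'e'] -> ['a', 'b', 'c', 'e']
'b': index 1 in ['a', 'b', 'c', 'e'] -> ['b', 'a', 'c', 'e']
'e': index 3 in ['b', 'a', 'c', 'e'] -> ['e', 'b', 'a', 'c']
'c': index 3 in ['e', 'b', 'a', 'c'] -> ['c', 'e', 'b', 'a']
'a': index 3 in ['c', 'e', 'b', 'a'] -> ['a', 'c', 'e', 'b']
'a': index 0 in ['a', 'c', 'e', 'b'] -> ['a', 'c', 'e', 'b']
'c': index 1 in ['a', 'c', 'e', 'b'] -> ['c', 'a', 'e', 'b']
'c': index 0 in ['c', 'a', 'e', 'b'] -> ['c', 'a', 'e', 'b']
'b': index 3 in ['c', 'a', 'e', 'b'] -> ['b', 'c', 'a', 'e']


Output: [0, 0, 1, 3, 3, 3, 0, 1, 0, 3]


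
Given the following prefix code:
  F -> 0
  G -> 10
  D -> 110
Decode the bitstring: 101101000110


Decoding step by step:
Bits 10 -> G
Bits 110 -> D
Bits 10 -> G
Bits 0 -> F
Bits 0 -> F
Bits 110 -> D


Decoded message: GDGFFD


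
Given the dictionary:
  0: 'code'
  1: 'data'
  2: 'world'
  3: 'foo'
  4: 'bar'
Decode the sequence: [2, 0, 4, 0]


Look up each index in the dictionary:
  2 -> 'world'
  0 -> 'code'
  4 -> 'bar'
  0 -> 'code'

Decoded: "world code bar code"


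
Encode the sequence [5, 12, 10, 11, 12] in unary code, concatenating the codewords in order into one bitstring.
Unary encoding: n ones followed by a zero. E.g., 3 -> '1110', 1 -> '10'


Encode each number as n ones followed by a terminating 0:
  5 -> 111110 (6 bits)
  12 -> 1111111111110 (13 bits)
  10 -> 11111111110 (11 bits)
  11 -> 111111111110 (12 bits)
  12 -> 1111111111110 (13 bits)
Total length = 6 + 13 + 11 + 12 + 13 = 55 bits.

Unary([5, 12, 10, 11, 12]) = 1111101111111111110111111111101111111111101111111111110 (55 bits)


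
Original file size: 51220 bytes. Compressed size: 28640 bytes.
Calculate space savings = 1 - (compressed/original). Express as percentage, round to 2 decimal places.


ratio = compressed/original = 28640/51220 = 0.559157
savings = 1 - ratio = 1 - 0.559157 = 0.440843
as a percentage: 0.440843 * 100 = 44.08%

Space savings = 1 - 28640/51220 = 44.08%


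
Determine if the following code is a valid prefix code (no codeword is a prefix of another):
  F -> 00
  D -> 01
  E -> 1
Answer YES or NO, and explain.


Checking each pair (does one codeword prefix another?):
  F='00' vs D='01': no prefix
  F='00' vs E='1': no prefix
  D='01' vs F='00': no prefix
  D='01' vs E='1': no prefix
  E='1' vs F='00': no prefix
  E='1' vs D='01': no prefix
No violation found over all pairs.

YES -- this is a valid prefix code. No codeword is a prefix of any other codeword.


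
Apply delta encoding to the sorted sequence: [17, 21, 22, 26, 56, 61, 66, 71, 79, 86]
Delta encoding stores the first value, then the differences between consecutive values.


First value: 17
Deltas:
  21 - 17 = 4
  22 - 21 = 1
  26 - 22 = 4
  56 - 26 = 30
  61 - 56 = 5
  66 - 61 = 5
  71 - 66 = 5
  79 - 71 = 8
  86 - 79 = 7


Delta encoded: [17, 4, 1, 4, 30, 5, 5, 5, 8, 7]


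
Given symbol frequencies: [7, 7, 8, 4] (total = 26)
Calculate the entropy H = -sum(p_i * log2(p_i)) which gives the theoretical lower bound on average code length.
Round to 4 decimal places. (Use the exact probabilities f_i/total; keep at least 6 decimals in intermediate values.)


Per-symbol terms -p_i * log2(p_i) with p_i = f_i/26:
  p = 7/26 = 0.269231: log2(p) = -1.893085, -p*log2(p) = 0.509677
  p = 7/26 = 0.269231: log2(p) = -1.893085, -p*log2(p) = 0.509677
  p = 8/26 = 0.307692: log2(p) = -1.700440, -p*log2(p) = 0.523212
  p = 4/26 = 0.153846: log2(p) = -2.700440, -p*log2(p) = 0.415452
H = 0.509677 + 0.509677 + 0.523212 + 0.415452 = 1.958018

H = 1.958 bits/symbol


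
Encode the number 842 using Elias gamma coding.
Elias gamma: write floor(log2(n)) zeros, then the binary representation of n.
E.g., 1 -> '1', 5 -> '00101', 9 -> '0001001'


num_bits = floor(log2(842)) + 1 = 10
leading_zeros = num_bits - 1 = 9
binary(842) = 1101001010

Elias gamma(842) = '000000000' + '1101001010' = 0000000001101001010 (19 bits)


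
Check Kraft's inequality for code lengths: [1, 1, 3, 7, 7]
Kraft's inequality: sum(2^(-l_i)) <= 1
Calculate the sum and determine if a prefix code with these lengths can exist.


Sum = 2^(-1) + 2^(-1) + 2^(-3) + 2^(-7) + 2^(-7)
    = 0.5 + 0.5 + 0.125 + 0.0078125 + 0.0078125
    = 146/128 = 1.140625
Since 1.140625 > 1, Kraft's inequality is NOT satisfied.
A prefix code with these lengths CANNOT exist.

Kraft sum = 1.140625. Not satisfied.


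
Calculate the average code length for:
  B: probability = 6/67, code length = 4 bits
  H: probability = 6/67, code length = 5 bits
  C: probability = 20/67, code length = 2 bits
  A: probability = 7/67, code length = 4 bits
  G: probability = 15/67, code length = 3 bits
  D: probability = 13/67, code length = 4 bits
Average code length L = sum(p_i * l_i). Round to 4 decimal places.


Weighted contributions p_i * l_i:
  B: (6/67) * 4 = 24/67
  H: (6/67) * 5 = 30/67
  C: (20/67) * 2 = 40/67
  A: (7/67) * 4 = 28/67
  G: (15/67) * 3 = 45/67
  D: (13/67) * 4 = 52/67
Sum = (24 + 30 + 40 + 28 + 45 + 52)/67 = 219/67

L = 219/67 = 3.2687 bits/symbol


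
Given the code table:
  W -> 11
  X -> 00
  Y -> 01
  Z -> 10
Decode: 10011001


Decoding:
10 -> Z
01 -> Y
10 -> Z
01 -> Y


Result: ZYZY


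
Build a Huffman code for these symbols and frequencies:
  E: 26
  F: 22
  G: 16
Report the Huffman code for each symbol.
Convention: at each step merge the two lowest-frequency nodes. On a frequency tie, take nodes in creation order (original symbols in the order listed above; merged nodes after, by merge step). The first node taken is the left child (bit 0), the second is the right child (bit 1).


Huffman tree construction:
Step 1: Merge G(16) + F(22) = 38
Step 2: Merge E(26) + (G+F)(38) = 64
Read each symbol's code off the tree from the root (left child = 0, right child = 1).

Codes:
  E: 0 (length 1)
  F: 11 (length 2)
  G: 10 (length 2)
Average code length: 102/64 = 1.5938 bits/symbol


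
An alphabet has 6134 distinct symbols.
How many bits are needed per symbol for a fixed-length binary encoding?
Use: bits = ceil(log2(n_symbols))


log2(6134) = 12.5826
Bracket: 2^12 = 4096 < 6134 <= 2^13 = 8192
So ceil(log2(6134)) = 13

bits = ceil(log2(6134)) = ceil(12.5826) = 13 bits


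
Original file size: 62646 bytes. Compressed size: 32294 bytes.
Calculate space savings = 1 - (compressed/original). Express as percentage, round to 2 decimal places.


ratio = compressed/original = 32294/62646 = 0.5155
savings = 1 - ratio = 1 - 0.5155 = 0.4845
as a percentage: 0.4845 * 100 = 48.45%

Space savings = 1 - 32294/62646 = 48.45%


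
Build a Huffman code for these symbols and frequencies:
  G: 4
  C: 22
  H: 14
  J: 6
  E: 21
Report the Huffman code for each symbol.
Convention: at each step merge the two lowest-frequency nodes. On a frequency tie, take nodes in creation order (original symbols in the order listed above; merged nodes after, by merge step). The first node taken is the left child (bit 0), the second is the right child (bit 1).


Huffman tree construction:
Step 1: Merge G(4) + J(6) = 10
Step 2: Merge (G+J)(10) + H(14) = 24
Step 3: Merge E(21) + C(22) = 43
Step 4: Merge ((G+J)+H)(24) + (E+C)(43) = 67
Read each symbol's code off the tree from the root (left child = 0, right child = 1).

Codes:
  G: 000 (length 3)
  C: 11 (length 2)
  H: 01 (length 2)
  J: 001 (length 3)
  E: 10 (length 2)
Average code length: 144/67 = 2.1493 bits/symbol


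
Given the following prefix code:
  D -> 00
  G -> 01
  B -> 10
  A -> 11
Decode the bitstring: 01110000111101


Decoding step by step:
Bits 01 -> G
Bits 11 -> A
Bits 00 -> D
Bits 00 -> D
Bits 11 -> A
Bits 11 -> A
Bits 01 -> G


Decoded message: GADDAAG


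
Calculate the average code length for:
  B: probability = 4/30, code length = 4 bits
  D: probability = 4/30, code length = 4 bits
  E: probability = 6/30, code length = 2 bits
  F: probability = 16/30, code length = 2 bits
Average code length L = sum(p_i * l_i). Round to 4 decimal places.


Weighted contributions p_i * l_i:
  B: (4/30) * 4 = 16/30
  D: (4/30) * 4 = 16/30
  E: (6/30) * 2 = 12/30
  F: (16/30) * 2 = 32/30
Sum = (16 + 16 + 12 + 32)/30 = 76/30

L = 76/30 = 2.5333 bits/symbol


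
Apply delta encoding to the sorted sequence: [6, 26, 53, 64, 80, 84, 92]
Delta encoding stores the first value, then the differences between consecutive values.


First value: 6
Deltas:
  26 - 6 = 20
  53 - 26 = 27
  64 - 53 = 11
  80 - 64 = 16
  84 - 80 = 4
  92 - 84 = 8


Delta encoded: [6, 20, 27, 11, 16, 4, 8]


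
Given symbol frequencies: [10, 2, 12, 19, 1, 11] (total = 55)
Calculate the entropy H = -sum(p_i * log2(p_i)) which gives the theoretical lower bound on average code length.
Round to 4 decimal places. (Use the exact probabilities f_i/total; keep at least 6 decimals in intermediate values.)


Per-symbol terms -p_i * log2(p_i) with p_i = f_i/55:
  p = 10/55 = 0.181818: log2(p) = -2.459432, -p*log2(p) = 0.447169
  p = 2/55 = 0.036364: log2(p) = -4.781360, -p*log2(p) = 0.173868
  p = 12/55 = 0.218182: log2(p) = -2.196397, -p*log2(p) = 0.479214
  p = 19/55 = 0.345455: log2(p) = -1.533432, -p*log2(p) = 0.529731
  p = 1/55 = 0.018182: log2(p) = -5.781360, -p*log2(p) = 0.105116
  p = 11/55 = 0.200000: log2(p) = -2.321928, -p*log2(p) = 0.464386
H = 0.447169 + 0.173868 + 0.479214 + 0.529731 + 0.105116 + 0.464386 = 2.199484

H = 2.1995 bits/symbol


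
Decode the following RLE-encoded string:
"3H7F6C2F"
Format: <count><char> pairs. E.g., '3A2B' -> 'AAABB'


Expanding each <count><char> pair:
  3H -> 'HHH'
  7F -> 'FFFFFFF'
  6C -> 'CCCCCC'
  2F -> 'FF'

Decoded = HHHFFFFFFFCCCCCCFF


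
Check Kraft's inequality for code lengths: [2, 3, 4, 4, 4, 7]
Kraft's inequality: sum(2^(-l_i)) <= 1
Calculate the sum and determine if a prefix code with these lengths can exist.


Sum = 2^(-2) + 2^(-3) + 2^(-4) + 2^(-4) + 2^(-4) + 2^(-7)
    = 0.25 + 0.125 + 0.0625 + 0.0625 + 0.0625 + 0.0078125
    = 73/128 = 0.5703125
Since 0.5703125 <= 1, Kraft's inequality IS satisfied.
A prefix code with these lengths CAN exist.

Kraft sum = 0.5703125. Satisfied.


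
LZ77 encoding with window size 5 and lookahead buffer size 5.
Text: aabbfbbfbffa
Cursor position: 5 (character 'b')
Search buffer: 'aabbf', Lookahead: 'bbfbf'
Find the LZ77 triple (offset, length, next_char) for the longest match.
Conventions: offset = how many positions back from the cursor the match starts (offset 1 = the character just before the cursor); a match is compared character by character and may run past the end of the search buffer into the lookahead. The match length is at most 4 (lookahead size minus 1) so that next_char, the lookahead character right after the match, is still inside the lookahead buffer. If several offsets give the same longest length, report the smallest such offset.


Try each offset into the search buffer:
  offset=1 (pos 4, char 'f'): match length 0
  offset=2 (pos 3, char 'b'): match length 1
  offset=3 (pos 2, char 'b'): match length 4
  offset=4 (pos 1, char 'a'): match length 0
  offset=5 (pos 0, char 'a'): match length 0
Longest match has length 4 at offset 3.
next_char = character at position 5 + 4 = 9 -> 'f'

Best match: offset=3, length=4 (matching 'bbfb' starting at position 2)
LZ77 triple: (3, 4, 'f')


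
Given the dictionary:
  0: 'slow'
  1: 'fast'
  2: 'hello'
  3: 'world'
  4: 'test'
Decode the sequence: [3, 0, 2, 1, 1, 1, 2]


Look up each index in the dictionary:
  3 -> 'world'
  0 -> 'slow'
  2 -> 'hello'
  1 -> 'fast'
  1 -> 'fast'
  1 -> 'fast'
  2 -> 'hello'

Decoded: "world slow hello fast fast fast hello"


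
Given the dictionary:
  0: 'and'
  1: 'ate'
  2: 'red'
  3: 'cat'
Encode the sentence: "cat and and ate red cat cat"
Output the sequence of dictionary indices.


Look up each word in the dictionary:
  'cat' -> 3
  'and' -> 0
  'and' -> 0
  'ate' -> 1
  'red' -> 2
  'cat' -> 3
  'cat' -> 3

Encoded: [3, 0, 0, 1, 2, 3, 3]


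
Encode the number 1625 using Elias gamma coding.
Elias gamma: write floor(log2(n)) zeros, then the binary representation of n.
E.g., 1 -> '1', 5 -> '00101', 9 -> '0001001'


num_bits = floor(log2(1625)) + 1 = 11
leading_zeros = num_bits - 1 = 10
binary(1625) = 11001011001

Elias gamma(1625) = '0000000000' + '11001011001' = 000000000011001011001 (21 bits)


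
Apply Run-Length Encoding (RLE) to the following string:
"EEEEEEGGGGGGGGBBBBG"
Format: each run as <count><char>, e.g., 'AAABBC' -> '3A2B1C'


Scanning runs left to right:
  i=0: run of 'E' x 6 -> '6E'
  i=6: run of 'G' x 8 -> '8G'
  i=14: run of 'B' x 4 -> '4B'
  i=18: run of 'G' x 1 -> '1G'

RLE = 6E8G4B1G


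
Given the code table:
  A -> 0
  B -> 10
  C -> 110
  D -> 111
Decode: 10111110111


Decoding:
10 -> B
111 -> D
110 -> C
111 -> D


Result: BDCD


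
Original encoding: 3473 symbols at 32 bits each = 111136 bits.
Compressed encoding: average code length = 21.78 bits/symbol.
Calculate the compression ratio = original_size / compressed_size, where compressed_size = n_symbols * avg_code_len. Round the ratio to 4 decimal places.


original_size = n_symbols * orig_bits = 3473 * 32 = 111136 bits
compressed_size = n_symbols * avg_code_len = 3473 * 21.78 = 75641.94 bits
ratio = original_size / compressed_size = 111136 / 75641.94 = 1.4692

Compression ratio = 1.4692


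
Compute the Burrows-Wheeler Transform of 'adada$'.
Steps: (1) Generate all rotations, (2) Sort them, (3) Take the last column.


Rotations (sorted):
  0: $adada -> last char: a
  1: a$adad -> last char: d
  2: ada$ad -> last char: d
  3: adada$ -> last char: $
  4: da$ada -> last char: a
  5: dada$a -> last char: a


BWT = add$aa


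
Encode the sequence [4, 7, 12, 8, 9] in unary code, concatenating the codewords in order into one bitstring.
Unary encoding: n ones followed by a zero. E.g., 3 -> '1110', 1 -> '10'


Encode each number as n ones followed by a terminating 0:
  4 -> 11110 (5 bits)
  7 -> 11111110 (8 bits)
  12 -> 1111111111110 (13 bits)
  8 -> 111111110 (9 bits)
  9 -> 1111111110 (10 bits)
Total length = 5 + 8 + 13 + 9 + 10 = 45 bits.

Unary([4, 7, 12, 8, 9]) = 111101111111011111111111101111111101111111110 (45 bits)


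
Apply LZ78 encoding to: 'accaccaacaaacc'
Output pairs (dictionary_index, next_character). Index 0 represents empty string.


LZ78 encoding steps:
Dictionary: {0: ''}
Step 1: w='' (idx 0), next='a' -> output (0, 'a'), add 'a' as idx 1
Step 2: w='' (idx 0), next='c' -> output (0, 'c'), add 'c' as idx 2
Step 3: w='c' (idx 2), next='a' -> output (2, 'a'), add 'ca' as idx 3
Step 4: w='c' (idx 2), next='c' -> output (2, 'c'), add 'cc' as idx 4
Step 5: w='a' (idx 1), next='a' -> output (1, 'a'), add 'aa' as idx 5
Step 6: w='ca' (idx 3), next='a' -> output (3, 'a'), add 'caa' as idx 6
Step 7: w='a' (idx 1), next='c' -> output (1, 'c'), add 'ac' as idx 7
Step 8: w='c' (idx 2), end of input -> output (2, '')


Encoded: [(0, 'a'), (0, 'c'), (2, 'a'), (2, 'c'), (1, 'a'), (3, 'a'), (1, 'c'), (2, '')]


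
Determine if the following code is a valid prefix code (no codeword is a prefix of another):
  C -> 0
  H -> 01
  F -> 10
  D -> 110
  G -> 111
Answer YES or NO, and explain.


Checking each pair (does one codeword prefix another?):
  C='0' vs H='01': prefix -- VIOLATION

NO -- this is NOT a valid prefix code. C (0) is a prefix of H (01).


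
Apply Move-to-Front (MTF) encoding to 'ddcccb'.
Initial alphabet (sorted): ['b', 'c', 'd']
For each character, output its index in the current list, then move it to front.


MTF encoding:
'd': index 2 in ['b', 'c', 'd'] -> ['d', 'b', 'c']
'd': index 0 in ['d', 'b', 'c'] -> ['d', 'b', 'c']
'c': index 2 in ['d', 'b', 'c'] -> ['c', 'd', 'b']
'c': index 0 in ['c', 'd', 'b'] -> ['c', 'd', 'b']
'c': index 0 in ['c', 'd', 'b'] -> ['c', 'd', 'b']
'b': index 2 in ['c', 'd', 'b'] -> ['b', 'c', 'd']


Output: [2, 0, 2, 0, 0, 2]


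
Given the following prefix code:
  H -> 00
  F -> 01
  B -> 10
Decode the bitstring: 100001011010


Decoding step by step:
Bits 10 -> B
Bits 00 -> H
Bits 01 -> F
Bits 01 -> F
Bits 10 -> B
Bits 10 -> B


Decoded message: BHFFBB


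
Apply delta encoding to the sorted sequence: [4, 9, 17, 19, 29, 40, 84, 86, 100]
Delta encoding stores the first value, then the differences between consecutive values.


First value: 4
Deltas:
  9 - 4 = 5
  17 - 9 = 8
  19 - 17 = 2
  29 - 19 = 10
  40 - 29 = 11
  84 - 40 = 44
  86 - 84 = 2
  100 - 86 = 14


Delta encoded: [4, 5, 8, 2, 10, 11, 44, 2, 14]


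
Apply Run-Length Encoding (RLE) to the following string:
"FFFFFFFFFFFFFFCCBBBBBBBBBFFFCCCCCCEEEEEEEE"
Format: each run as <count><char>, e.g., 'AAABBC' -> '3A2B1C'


Scanning runs left to right:
  i=0: run of 'F' x 14 -> '14F'
  i=14: run of 'C' x 2 -> '2C'
  i=16: run of 'B' x 9 -> '9B'
  i=25: run of 'F' x 3 -> '3F'
  i=28: run of 'C' x 6 -> '6C'
  i=34: run of 'E' x 8 -> '8E'

RLE = 14F2C9B3F6C8E


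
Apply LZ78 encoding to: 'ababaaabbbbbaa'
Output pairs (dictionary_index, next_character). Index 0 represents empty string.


LZ78 encoding steps:
Dictionary: {0: ''}
Step 1: w='' (idx 0), next='a' -> output (0, 'a'), add 'a' as idx 1
Step 2: w='' (idx 0), next='b' -> output (0, 'b'), add 'b' as idx 2
Step 3: w='a' (idx 1), next='b' -> output (1, 'b'), add 'ab' as idx 3
Step 4: w='a' (idx 1), next='a' -> output (1, 'a'), add 'aa' as idx 4
Step 5: w='ab' (idx 3), next='b' -> output (3, 'b'), add 'abb' as idx 5
Step 6: w='b' (idx 2), next='b' -> output (2, 'b'), add 'bb' as idx 6
Step 7: w='b' (idx 2), next='a' -> output (2, 'a'), add 'ba' as idx 7
Step 8: w='a' (idx 1), end of input -> output (1, '')


Encoded: [(0, 'a'), (0, 'b'), (1, 'b'), (1, 'a'), (3, 'b'), (2, 'b'), (2, 'a'), (1, '')]


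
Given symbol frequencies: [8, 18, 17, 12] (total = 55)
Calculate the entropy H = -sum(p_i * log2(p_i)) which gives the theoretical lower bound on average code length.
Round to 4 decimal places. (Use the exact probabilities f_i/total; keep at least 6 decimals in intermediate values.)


Per-symbol terms -p_i * log2(p_i) with p_i = f_i/55:
  p = 8/55 = 0.145455: log2(p) = -2.781360, -p*log2(p) = 0.404561
  p = 18/55 = 0.327273: log2(p) = -1.611435, -p*log2(p) = 0.527379
  p = 17/55 = 0.309091: log2(p) = -1.693897, -p*log2(p) = 0.523568
  p = 12/55 = 0.218182: log2(p) = -2.196397, -p*log2(p) = 0.479214
H = 0.404561 + 0.527379 + 0.523568 + 0.479214 = 1.934722

H = 1.9347 bits/symbol


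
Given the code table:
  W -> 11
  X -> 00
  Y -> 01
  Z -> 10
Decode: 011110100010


Decoding:
01 -> Y
11 -> W
10 -> Z
10 -> Z
00 -> X
10 -> Z


Result: YWZZXZ


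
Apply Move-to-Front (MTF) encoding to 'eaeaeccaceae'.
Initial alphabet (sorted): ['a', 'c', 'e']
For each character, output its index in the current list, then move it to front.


MTF encoding:
'e': index 2 in ['a', 'c', 'e'] -> ['e', 'a', 'c']
'a': index 1 in ['e', 'a', 'c'] -> ['a', 'e', 'c']
'e': index 1 in ['a', 'e', 'c'] -> ['e', 'a', 'c']
'a': index 1 in ['e', 'a', 'c'] -> ['a', 'e', 'c']
'e': index 1 in ['a', 'e', 'c'] -> ['e', 'a', 'c']
'c': index 2 in ['e', 'a', 'c'] -> ['c', 'e', 'a']
'c': index 0 in ['c', 'e', 'a'] -> ['c', 'e', 'a']
'a': index 2 in ['c', 'e', 'a'] -> ['a', 'c', 'e']
'c': index 1 in ['a', 'c', 'e'] -> ['c', 'a', 'e']
'e': index 2 in ['c', 'a', 'e'] -> ['e', 'c', 'a']
'a': index 2 in ['e', 'c', 'a'] -> ['a', 'e', 'c']
'e': index 1 in ['a', 'e', 'c'] -> ['e', 'a', 'c']


Output: [2, 1, 1, 1, 1, 2, 0, 2, 1, 2, 2, 1]


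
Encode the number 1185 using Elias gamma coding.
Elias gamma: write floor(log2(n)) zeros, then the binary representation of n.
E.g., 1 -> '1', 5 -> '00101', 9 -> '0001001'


num_bits = floor(log2(1185)) + 1 = 11
leading_zeros = num_bits - 1 = 10
binary(1185) = 10010100001

Elias gamma(1185) = '0000000000' + '10010100001' = 000000000010010100001 (21 bits)
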